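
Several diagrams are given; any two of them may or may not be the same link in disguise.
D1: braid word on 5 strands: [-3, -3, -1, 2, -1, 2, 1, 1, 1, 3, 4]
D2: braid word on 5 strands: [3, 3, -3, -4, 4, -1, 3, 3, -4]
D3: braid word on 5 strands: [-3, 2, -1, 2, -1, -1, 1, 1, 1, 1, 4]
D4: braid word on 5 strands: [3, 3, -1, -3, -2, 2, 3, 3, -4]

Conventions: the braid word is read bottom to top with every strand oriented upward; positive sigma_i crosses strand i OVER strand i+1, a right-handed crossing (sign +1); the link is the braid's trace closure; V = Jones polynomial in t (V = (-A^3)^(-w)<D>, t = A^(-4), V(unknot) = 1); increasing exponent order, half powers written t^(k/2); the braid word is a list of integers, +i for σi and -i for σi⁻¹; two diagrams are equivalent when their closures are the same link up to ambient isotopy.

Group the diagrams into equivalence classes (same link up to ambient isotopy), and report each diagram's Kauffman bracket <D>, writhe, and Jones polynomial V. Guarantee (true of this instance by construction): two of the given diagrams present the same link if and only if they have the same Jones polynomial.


classes: {D1, D3} | {D2, D4}
V(D1) = -t^(1/2) + t^(3/2) - t^(5/2) - t^(9/2)  [11 crossings, <D> = A^-9 + A^-1 - A^3 + A^7, w = +3]
D2 (bracket -A^-15 + A^-7 + A^-3 + A; 9 crossings at w = +1): V = -t^(1/2) - t^(3/2) - t^(5/2) + t^(9/2)
D3 (bracket A^-9 + A^-1 - A^3 + A^7; 11 crossings at w = +3): V = -t^(1/2) + t^(3/2) - t^(5/2) - t^(9/2)
D4 (bracket -A^-15 + A^-7 + A^-3 + A; 9 crossings at w = +1): V = -t^(1/2) - t^(3/2) - t^(5/2) + t^(9/2)
insight: 2 values of V(t) split the 4 diagrams


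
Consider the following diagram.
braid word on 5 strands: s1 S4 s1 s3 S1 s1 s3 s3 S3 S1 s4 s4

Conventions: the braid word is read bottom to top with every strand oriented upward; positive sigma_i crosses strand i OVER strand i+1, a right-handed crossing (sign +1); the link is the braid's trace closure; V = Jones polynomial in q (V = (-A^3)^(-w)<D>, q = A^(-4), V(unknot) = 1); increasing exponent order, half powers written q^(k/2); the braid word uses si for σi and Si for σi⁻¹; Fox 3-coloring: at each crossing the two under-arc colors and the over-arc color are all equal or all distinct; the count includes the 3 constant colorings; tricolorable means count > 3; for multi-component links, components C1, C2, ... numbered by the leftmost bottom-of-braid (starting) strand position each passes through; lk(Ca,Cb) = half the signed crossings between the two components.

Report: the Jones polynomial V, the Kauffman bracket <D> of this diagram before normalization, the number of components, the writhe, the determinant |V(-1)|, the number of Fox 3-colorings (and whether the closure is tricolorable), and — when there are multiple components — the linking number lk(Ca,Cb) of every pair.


Jones polynomial: V(q) = 1 + q + q^2 + q^3
<D> = 1 + A^4 + A^8 + A^12; writhe +4
components 3, writhe +4 (12 crossings)
linking number lk(C1,C2) = 0
lk(C1,C3): 0
lk(C2,C3) = +1
3-colorings: 9 of 3^12, det 0 — tricolorable
note: |V(-1)| = 0: so tricolorable, since 3 divides 0


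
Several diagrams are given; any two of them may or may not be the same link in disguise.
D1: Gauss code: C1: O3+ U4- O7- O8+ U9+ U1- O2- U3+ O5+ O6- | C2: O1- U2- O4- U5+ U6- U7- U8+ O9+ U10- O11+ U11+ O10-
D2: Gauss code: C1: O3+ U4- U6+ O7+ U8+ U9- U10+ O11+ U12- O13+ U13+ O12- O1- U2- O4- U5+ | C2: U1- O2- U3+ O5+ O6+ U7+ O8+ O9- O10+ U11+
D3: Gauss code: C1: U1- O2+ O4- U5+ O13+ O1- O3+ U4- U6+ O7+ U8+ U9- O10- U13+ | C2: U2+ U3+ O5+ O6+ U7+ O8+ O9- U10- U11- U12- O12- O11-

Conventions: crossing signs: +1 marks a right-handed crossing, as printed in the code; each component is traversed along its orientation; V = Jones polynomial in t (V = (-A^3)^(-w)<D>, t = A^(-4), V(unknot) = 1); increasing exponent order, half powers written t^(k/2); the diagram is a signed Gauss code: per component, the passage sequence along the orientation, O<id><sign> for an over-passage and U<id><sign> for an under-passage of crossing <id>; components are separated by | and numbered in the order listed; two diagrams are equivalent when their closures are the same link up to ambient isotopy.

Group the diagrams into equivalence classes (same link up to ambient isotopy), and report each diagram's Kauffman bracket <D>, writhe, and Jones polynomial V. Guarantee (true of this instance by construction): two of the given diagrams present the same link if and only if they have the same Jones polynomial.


grouping into links: {D1} | {D2, D3}
V(D1) = -t^(-5/2) - t^(-1/2)  (w -1, c 11, <D> = A^-1 + A^7)
V(D2) = -t^(1/2) + t^(3/2) - t^(5/2) - t^(9/2)  [13 crossings, <D> = A^-9 + A^-1 - A^3 + A^7, w = +3]
V(D3) = -t^(1/2) + t^(3/2) - t^(5/2) - t^(9/2)  (w +1, c 13, <D> = A^-15 + A^-7 - A^-3 + A)
key observation: V(t) takes 2 values over 3 diagrams, fixing the grouping


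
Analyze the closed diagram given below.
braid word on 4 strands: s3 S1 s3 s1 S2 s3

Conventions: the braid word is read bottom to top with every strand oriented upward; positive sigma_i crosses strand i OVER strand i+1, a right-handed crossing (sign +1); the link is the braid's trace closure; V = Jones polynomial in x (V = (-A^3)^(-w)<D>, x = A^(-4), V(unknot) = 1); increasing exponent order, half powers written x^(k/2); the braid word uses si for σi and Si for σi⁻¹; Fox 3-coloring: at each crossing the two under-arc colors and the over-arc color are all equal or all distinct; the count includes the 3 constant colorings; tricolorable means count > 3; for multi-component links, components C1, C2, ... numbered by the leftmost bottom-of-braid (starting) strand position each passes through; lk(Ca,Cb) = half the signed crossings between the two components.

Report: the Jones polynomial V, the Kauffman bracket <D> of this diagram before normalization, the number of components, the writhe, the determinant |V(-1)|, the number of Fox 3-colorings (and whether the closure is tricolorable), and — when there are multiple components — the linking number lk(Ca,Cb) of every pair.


Jones polynomial: V(x) = -x^(1/2) - x^(3/2) - x^(5/2) + x^(9/2)
<D> = A^-12 - A^-4 - 1 - A^4; writhe +2
components 2, writhe +2 (6 crossings)
linking number lk(C1,C2) = 0
3-colorings: 27 of 3^6, det 0 — tricolorable
note: w = +2 shifts under R1 moves; the (-A^3)^(-2) factor cancels that in V


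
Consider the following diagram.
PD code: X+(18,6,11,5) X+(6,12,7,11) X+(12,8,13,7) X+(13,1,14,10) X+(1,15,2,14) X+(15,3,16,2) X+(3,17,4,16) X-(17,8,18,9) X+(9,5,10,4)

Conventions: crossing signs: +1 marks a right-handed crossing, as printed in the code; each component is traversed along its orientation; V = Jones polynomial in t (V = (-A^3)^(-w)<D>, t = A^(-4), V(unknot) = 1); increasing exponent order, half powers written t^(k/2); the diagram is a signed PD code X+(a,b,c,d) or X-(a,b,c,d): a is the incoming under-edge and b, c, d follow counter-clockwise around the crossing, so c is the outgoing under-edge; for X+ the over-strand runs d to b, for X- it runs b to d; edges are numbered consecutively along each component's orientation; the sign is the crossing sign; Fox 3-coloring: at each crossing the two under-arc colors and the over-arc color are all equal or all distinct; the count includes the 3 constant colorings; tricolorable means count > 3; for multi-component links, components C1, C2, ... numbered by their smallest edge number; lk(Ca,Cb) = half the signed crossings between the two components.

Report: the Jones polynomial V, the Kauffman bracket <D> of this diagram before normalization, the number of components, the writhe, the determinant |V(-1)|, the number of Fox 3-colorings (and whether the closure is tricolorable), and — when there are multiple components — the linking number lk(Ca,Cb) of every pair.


V = -t^(5/2) + t^(7/2) - 3t^(9/2) + 3t^(11/2) - 4t^(13/2) + 4t^(15/2) - 3t^(17/2) + 2t^(19/2) - t^(21/2)
<D> = A^-21 - 2A^-17 + 3A^-13 - 4A^-9 + 4A^-5 - 3A^-1 + 3A^3 - A^7 + A^11 (w = +7)
2 components over 9 crossings, w = +7
lk(C1,C2): +3
3 Fox colorings among 3^9, |V(-1)| = 22: not tricolorable
why: the 1 component pair carries total linking +3


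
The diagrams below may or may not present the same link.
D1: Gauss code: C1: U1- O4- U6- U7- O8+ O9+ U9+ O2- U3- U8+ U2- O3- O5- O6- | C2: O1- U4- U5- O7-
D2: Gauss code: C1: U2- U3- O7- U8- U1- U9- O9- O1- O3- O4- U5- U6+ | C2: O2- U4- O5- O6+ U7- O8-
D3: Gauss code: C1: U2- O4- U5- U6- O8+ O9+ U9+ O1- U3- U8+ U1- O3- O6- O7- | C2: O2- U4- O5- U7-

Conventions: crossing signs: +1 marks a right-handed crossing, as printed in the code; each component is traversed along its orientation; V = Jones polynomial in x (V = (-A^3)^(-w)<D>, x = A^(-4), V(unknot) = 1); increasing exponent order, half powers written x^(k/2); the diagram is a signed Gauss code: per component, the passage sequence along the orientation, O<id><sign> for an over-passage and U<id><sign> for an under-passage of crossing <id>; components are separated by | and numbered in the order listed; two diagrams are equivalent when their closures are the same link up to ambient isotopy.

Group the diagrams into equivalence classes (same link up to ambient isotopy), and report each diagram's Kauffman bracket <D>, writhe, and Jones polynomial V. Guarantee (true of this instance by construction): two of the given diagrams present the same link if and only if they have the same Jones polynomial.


grouping into links: {D1, D2, D3}
V(D1) = -x^(-11/2) + x^(-9/2) - x^(-7/2) - x^(-3/2)  (w -5, c 9, <D> = A^-9 + A^-1 - A^3 + A^7)
D2 (bracket A^-15 + A^-7 - A^-3 + A; 9 crossings at w = -7): V = -x^(-11/2) + x^(-9/2) - x^(-7/2) - x^(-3/2)
D3 (bracket A^-9 + A^-1 - A^3 + A^7; 9 crossings at w = -5): V = -x^(-11/2) + x^(-9/2) - x^(-7/2) - x^(-3/2)
why: all 3 diagrams share one V(x), hence one class


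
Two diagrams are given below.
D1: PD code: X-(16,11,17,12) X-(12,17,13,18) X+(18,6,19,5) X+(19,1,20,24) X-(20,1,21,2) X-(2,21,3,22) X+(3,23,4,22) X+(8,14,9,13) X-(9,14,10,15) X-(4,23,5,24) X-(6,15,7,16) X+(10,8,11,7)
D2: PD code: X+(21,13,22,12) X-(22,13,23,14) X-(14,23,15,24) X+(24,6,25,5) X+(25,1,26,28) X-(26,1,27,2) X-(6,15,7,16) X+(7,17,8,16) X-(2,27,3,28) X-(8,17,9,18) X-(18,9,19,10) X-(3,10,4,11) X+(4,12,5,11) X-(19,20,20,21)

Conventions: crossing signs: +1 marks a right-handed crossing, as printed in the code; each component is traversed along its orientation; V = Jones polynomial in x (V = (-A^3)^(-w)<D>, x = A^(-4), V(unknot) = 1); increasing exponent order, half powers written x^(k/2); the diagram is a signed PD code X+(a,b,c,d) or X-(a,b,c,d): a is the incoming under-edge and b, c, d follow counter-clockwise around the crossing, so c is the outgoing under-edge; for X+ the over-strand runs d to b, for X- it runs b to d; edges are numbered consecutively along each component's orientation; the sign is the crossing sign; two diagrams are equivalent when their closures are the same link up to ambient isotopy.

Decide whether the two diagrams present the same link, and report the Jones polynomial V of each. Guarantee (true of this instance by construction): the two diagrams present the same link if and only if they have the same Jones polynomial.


same link: yes
V(D1) = -x^-4 + x^-3 + x^-1  [12 crossings, <D> = A^-2 + A^6 - A^10, w = -2]
V(D2) = -x^-4 + x^-3 + x^-1  [14 crossings, <D> = A^-8 + 1 - A^4, w = -4]
insight: Reidemeister moves carry D1 (12 crossings) to D2 (14)


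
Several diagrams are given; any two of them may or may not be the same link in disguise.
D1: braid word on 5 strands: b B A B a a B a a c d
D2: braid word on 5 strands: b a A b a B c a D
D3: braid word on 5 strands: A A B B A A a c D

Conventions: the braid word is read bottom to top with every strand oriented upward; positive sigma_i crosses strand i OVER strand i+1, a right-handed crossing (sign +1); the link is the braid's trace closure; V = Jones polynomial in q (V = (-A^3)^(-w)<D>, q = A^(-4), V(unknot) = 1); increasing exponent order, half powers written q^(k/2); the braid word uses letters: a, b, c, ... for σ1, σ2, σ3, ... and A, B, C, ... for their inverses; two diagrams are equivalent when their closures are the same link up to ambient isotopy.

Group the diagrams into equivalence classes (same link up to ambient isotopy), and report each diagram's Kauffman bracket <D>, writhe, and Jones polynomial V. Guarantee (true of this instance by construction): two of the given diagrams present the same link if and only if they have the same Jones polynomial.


classes: {D1} | {D2} | {D3}
V(D1) = -q^(-3/2) + q^(-1/2) - 2q^(1/2) + q^(3/2) - 2q^(5/2) + q^(7/2)  [11 crossings, <D> = -A^-5 + 2A^-1 - A^3 + 2A^7 - A^11 + A^15, w = +3]
V(D2) = -q^(1/2) + q^(3/2) - q^(5/2) - q^(9/2)  (w +3, c 9, <D> = A^-9 + A^-1 - A^3 + A^7)
D3 (bracket A^-9 + 2A^-1 - A^3 + A^7 - A^11; 9 crossings at w = -5): V = q^(-13/2) - q^(-11/2) + q^(-9/2) - 2q^(-7/2) - q^(-3/2)
note: comparing 3 Jones polynomials yields 3 groups


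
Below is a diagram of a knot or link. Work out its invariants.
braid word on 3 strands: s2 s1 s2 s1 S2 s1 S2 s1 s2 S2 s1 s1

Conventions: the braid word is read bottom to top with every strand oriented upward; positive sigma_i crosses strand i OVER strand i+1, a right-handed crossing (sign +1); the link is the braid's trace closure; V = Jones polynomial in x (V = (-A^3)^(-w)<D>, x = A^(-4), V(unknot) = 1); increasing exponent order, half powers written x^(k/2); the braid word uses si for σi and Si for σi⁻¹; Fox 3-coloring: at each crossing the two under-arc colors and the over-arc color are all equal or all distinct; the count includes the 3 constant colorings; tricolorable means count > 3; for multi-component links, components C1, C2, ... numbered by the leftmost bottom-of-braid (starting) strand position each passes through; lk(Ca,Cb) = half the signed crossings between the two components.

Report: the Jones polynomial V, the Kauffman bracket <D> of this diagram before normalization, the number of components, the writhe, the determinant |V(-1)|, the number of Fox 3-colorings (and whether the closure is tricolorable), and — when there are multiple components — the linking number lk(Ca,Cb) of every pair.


Jones polynomial: V(x) = x^2 - x^3 + 3x^4 - 3x^5 + 3x^6 - 3x^7 + 2x^8 - x^9
<D> = -A^-18 + 2A^-14 - 3A^-10 + 3A^-6 - 3A^-2 + 3A^2 - A^6 + A^10; writhe +6
components 1, writhe +6 (12 crossings)
3-colorings: 3 of 3^12, det 17 — not tricolorable
note: the word shrinks to σ2 σ1 σ2 σ1 σ2⁻¹ σ1 σ2⁻¹ σ1 σ1 σ1 after cancelling


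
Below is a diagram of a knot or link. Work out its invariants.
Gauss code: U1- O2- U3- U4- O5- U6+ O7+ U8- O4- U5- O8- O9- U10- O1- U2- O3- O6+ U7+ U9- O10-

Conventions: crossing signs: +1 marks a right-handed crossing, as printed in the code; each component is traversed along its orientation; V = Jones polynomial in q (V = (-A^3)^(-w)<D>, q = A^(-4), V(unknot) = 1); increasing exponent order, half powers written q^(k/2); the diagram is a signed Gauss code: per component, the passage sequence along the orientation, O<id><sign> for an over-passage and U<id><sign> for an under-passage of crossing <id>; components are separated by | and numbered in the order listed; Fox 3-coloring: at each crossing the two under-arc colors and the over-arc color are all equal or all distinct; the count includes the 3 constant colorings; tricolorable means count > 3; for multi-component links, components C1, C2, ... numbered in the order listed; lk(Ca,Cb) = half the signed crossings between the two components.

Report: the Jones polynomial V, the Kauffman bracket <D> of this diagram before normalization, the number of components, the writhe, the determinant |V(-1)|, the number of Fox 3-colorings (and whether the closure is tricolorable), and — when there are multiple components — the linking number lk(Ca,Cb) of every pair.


V(q) = q^-10 - 2q^-9 + 3q^-8 - 5q^-7 + 5q^-6 - 5q^-5 + 4q^-4 - 2q^-3 + 2q^-2
bracket: 2A^-10 - 2A^-6 + 4A^-2 - 5A^2 + 5A^6 - 5A^10 + 3A^14 - 2A^18 + A^22, w = -6
1 component, writhe -6, over 10 crossings
det 29, colorings 3 of 3^10 — not tricolorable
observation: w = -6 shifts under R1 moves; the (-A^3)^(6) factor cancels that in V


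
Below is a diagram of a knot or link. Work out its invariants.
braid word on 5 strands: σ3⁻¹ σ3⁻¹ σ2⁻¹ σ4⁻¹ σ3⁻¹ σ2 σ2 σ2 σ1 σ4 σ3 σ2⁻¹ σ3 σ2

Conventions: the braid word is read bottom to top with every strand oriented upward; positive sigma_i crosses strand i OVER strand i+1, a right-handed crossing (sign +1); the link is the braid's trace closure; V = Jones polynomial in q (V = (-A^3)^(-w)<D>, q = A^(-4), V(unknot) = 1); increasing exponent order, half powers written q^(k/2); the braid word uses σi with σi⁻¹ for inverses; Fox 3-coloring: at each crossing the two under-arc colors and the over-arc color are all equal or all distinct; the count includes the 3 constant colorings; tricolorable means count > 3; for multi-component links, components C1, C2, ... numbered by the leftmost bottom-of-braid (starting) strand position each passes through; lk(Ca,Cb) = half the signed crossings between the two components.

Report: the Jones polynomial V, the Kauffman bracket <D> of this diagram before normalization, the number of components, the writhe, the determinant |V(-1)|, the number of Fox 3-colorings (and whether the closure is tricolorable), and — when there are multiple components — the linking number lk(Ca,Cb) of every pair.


Jones polynomial: V(q) = -q^-1 + 2 - q + 2q^2 - q^3 + q^4 - q^5
<D> = -A^-14 + A^-10 - A^-6 + 2A^-2 - A^2 + 2A^6 - A^10; writhe +2
components 1, writhe +2 (14 crossings)
3-colorings: 9 of 3^14, det 9 — tricolorable
note: V spans 6 powers of q: at least 6 crossings in any diagram


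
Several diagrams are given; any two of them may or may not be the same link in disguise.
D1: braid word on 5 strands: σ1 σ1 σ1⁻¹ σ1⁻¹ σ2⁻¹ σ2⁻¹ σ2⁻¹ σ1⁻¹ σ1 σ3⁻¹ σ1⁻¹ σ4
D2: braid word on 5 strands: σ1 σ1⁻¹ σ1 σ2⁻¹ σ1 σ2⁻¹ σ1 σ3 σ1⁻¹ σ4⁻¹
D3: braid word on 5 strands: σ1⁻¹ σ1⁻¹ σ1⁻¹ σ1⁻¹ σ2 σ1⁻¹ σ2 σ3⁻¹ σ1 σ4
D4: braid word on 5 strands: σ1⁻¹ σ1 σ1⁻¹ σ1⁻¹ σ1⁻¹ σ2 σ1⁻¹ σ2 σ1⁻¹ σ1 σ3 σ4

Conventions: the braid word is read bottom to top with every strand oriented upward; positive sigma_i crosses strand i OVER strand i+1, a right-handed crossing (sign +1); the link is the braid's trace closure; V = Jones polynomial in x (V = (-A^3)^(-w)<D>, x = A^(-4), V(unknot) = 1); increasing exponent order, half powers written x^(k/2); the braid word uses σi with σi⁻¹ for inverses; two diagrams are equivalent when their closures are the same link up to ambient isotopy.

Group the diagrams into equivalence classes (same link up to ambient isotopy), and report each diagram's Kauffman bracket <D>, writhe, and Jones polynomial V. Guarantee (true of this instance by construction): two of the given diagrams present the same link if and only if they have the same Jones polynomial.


equivalence classes: {D1} | {D2} | {D3, D4}
D1 (bracket A^-8 + 1 - A^4; 12 crossings at w = -4): V = -x^-4 + x^-3 + x^-1
D2 (bracket A^-8 - A^-4 + 1 - A^4 + A^8; 10 crossings at w = 0): V = x^-2 - x^-1 + 1 - x + x^2
D3 (bracket A^-10 - A^-6 + 2A^-2 - 2A^2 + 2A^6 - 2A^10 + A^14; 10 crossings at w = -2): V = x^-5 - 2x^-4 + 2x^-3 - 2x^-2 + 2x^-1 - 1 + x
V(D4) = x^-5 - 2x^-4 + 2x^-3 - 2x^-2 + 2x^-1 - 1 + x  [12 crossings, <D> = A^-4 - 1 + 2A^4 - 2A^8 + 2A^12 - 2A^16 + A^20, w = 0]
key observation: 3 classes among 4 diagrams; unequal V(x) rules out equality


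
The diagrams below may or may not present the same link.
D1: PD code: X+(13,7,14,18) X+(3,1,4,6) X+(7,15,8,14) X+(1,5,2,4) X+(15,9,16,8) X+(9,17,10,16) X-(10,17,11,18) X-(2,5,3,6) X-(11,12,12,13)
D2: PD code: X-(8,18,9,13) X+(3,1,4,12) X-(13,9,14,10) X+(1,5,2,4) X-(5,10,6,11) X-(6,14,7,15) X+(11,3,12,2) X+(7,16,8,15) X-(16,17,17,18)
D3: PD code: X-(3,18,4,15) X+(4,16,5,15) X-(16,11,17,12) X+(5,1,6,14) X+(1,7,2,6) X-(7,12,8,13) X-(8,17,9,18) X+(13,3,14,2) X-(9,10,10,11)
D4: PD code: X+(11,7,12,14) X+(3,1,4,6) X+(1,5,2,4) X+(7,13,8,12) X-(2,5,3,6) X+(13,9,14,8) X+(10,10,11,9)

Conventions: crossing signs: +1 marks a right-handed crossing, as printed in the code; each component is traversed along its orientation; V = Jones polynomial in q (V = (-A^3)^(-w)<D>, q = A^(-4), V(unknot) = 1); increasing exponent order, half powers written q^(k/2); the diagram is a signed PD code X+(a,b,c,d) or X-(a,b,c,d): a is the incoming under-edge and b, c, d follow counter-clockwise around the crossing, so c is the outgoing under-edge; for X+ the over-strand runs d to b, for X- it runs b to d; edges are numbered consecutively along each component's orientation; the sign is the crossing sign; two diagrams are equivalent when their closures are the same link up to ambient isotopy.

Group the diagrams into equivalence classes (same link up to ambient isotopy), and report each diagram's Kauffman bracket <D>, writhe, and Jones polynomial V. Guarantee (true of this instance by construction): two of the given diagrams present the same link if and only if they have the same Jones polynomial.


classes: {D1, D4} | {D2, D3}
V(D1) = -q^(1/2) - q^(3/2) - q^(5/2) + q^(9/2)  [9 crossings, <D> = -A^-9 + A^-1 + A^3 + A^7, w = +3]
D2 (bracket -A^-17 + A^-13 - A^-9 + 2A^-5 + A^3; 9 crossings at w = -1): V = -q^(-3/2) - 2q^(1/2) + q^(3/2) - q^(5/2) + q^(7/2)
V(D3) = -q^(-3/2) - 2q^(1/2) + q^(3/2) - q^(5/2) + q^(7/2)  (w -1, c 9, <D> = -A^-17 + A^-13 - A^-9 + 2A^-5 + A^3)
D4 (bracket -A^-3 + A^5 + A^9 + A^13; 7 crossings at w = +5): V = -q^(1/2) - q^(3/2) - q^(5/2) + q^(9/2)
insight: 2 values of V(q) split the 4 diagrams


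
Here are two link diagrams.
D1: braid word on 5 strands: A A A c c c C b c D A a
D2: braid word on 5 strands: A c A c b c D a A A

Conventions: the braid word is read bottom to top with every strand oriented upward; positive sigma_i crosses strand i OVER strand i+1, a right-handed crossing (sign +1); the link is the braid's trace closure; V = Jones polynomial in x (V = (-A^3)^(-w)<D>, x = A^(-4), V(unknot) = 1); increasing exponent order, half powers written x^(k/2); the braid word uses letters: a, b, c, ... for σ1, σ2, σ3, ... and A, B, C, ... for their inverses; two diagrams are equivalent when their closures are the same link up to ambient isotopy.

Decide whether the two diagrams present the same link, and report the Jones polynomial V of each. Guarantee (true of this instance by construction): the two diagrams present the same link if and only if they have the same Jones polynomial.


equivalent: yes
D1 (bracket -A^-12 + A^-8 - A^-4 + 3 - A^4 + A^8 - A^12; 12 crossings at w = 0): V = -x^-3 + x^-2 - x^-1 + 3 - x + x^2 - x^3
V(D2) = -x^-3 + x^-2 - x^-1 + 3 - x + x^2 - x^3  (w 0, c 10, <D> = -A^-12 + A^-8 - A^-4 + 3 - A^4 + A^8 - A^12)
key observation: all 2 diagrams share one V(x), hence one class


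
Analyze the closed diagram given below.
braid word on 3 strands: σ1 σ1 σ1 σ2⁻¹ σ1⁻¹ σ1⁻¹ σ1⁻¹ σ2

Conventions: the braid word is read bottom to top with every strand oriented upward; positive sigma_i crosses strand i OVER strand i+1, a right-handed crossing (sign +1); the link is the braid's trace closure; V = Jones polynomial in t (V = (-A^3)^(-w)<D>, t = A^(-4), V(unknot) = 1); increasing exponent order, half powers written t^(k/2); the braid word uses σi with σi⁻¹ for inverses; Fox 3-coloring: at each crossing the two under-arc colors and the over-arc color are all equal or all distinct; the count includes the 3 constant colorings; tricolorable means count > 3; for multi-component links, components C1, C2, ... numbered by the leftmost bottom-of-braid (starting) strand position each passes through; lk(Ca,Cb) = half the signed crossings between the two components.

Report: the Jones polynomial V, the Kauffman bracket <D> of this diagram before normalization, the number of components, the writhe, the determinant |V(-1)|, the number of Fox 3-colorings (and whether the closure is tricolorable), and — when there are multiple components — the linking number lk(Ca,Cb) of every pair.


V(t) = -t^-3 + t^-2 - t^-1 + 3 - t + t^2 - t^3
bracket: -A^-12 + A^-8 - A^-4 + 3 - A^4 + A^8 - A^12, w = 0
1 component, writhe 0, over 8 crossings
det 9, colorings 27 of 3^8 — tricolorable
observation: palindromic: swapping t for 1/t fixes V


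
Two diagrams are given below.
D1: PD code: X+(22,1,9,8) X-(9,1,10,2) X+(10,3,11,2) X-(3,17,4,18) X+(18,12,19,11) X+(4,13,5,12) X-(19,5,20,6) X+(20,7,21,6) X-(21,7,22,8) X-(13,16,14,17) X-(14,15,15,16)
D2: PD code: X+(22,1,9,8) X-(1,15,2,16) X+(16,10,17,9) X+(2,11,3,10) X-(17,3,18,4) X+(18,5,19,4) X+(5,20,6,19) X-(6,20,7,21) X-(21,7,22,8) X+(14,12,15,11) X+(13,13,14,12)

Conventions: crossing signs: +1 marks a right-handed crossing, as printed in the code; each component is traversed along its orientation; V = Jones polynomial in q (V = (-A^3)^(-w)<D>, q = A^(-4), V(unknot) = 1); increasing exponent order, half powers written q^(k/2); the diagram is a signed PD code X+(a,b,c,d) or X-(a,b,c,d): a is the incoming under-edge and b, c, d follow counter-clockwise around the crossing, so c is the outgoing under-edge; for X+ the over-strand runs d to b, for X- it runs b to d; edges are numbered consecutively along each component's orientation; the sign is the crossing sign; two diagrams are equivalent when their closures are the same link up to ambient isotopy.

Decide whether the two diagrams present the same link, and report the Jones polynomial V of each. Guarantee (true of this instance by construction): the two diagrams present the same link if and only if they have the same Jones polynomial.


same link: yes
V(D1) = -q^(-1/2) - q^(1/2)  [11 crossings, <D> = A^-5 + A^-1, w = -1]
V(D2) = -q^(-1/2) - q^(1/2)  (w +3, c 11, <D> = A^7 + A^11)
note: all 2 diagrams share one V(q), hence one class


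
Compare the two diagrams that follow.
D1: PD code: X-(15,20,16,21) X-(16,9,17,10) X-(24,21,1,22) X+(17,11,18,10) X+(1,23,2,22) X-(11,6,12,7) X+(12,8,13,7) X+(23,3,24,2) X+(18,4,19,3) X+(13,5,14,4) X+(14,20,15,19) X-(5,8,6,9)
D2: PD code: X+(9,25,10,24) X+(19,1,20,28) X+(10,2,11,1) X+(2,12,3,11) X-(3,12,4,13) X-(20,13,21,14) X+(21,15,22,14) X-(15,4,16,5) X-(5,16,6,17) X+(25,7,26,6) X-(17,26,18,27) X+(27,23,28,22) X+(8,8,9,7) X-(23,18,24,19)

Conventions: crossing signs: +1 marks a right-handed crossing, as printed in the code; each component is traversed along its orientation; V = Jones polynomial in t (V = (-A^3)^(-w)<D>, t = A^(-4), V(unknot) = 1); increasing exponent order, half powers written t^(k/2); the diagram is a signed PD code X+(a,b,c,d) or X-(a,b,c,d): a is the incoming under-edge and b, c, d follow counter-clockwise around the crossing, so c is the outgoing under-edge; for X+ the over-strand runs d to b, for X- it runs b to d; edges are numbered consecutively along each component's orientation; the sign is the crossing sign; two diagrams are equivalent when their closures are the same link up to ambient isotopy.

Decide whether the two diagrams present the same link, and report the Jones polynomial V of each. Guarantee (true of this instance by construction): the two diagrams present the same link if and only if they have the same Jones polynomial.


equivalent: no
D1 (bracket A^6; 12 crossings at w = +2): V = 1
D2 (bracket A^-10 - 2A^-6 + 3A^-2 - 4A^2 + 4A^6 - 3A^10 + 3A^14 - A^18; 14 crossings at w = +2): V = -t^-3 + 3t^-2 - 3t^-1 + 4 - 4t + 3t^2 - 2t^3 + t^4
key observation: 2 values of V(t) split the 2 diagrams


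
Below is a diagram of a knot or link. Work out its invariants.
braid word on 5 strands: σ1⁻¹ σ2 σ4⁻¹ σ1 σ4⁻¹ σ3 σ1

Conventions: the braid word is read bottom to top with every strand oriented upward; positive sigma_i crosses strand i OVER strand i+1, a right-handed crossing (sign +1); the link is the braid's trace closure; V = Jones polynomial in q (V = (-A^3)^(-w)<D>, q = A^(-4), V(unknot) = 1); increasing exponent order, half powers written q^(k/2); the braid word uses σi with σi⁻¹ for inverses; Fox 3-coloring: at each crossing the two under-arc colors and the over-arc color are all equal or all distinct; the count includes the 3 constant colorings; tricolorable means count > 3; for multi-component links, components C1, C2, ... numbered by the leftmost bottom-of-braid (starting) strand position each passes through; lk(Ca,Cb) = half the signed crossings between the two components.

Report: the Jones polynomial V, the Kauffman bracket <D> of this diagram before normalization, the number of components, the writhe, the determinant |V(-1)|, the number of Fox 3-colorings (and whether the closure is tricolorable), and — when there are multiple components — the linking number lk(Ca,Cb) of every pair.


V = -q^(-5/2) - q^(-1/2)
<D> = A^5 + A^13 (w = +1)
2 components over 7 crossings, w = +1
lk(C1,C2): -1
3 Fox colorings among 3^7, |V(-1)| = 2: not tricolorable
why: w = +1 (over 7 crossings) is diagram-only; (-A^3)^(-1) removes it from V


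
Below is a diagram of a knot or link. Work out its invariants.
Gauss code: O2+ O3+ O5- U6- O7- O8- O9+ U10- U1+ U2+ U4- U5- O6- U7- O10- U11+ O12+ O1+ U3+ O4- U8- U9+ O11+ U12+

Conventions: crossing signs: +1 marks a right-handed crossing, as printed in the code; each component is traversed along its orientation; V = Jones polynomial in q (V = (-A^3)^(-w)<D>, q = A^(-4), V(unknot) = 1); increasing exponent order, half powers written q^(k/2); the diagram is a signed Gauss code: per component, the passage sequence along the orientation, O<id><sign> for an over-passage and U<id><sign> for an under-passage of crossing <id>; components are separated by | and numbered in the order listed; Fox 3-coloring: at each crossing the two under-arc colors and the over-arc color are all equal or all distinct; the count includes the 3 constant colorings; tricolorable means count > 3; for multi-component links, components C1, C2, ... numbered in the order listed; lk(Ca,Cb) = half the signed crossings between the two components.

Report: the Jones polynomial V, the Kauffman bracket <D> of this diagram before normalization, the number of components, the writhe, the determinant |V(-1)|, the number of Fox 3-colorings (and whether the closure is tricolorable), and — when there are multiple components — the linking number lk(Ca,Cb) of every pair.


V = -q^-3 + q^-2 - q^-1 + 3 - q + q^2 - q^3
<D> = -A^-12 + A^-8 - A^-4 + 3 - A^4 + A^8 - A^12 (w = 0)
1 component over 12 crossings, w = 0
27 Fox colorings among 3^12, |V(-1)| = 9: tricolorable
why: palindromic: swapping q for 1/q fixes V


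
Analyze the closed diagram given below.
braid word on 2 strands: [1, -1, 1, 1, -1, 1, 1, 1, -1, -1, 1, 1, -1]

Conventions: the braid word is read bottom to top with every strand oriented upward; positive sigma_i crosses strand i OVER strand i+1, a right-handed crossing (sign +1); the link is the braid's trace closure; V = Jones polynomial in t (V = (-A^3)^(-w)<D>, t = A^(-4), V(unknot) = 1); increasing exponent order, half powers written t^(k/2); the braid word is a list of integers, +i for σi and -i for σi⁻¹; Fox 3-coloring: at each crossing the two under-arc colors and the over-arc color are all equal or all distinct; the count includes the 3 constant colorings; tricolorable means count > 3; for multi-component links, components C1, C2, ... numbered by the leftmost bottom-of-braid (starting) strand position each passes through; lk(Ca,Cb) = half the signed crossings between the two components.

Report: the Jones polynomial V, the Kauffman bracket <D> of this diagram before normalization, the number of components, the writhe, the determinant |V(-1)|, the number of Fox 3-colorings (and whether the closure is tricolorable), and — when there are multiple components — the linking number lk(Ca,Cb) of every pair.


V(t) = t + t^3 - t^4
bracket: A^-7 - A^-3 - A^5, w = +3
1 component, writhe +3, over 13 crossings
det 3, colorings 9 of 3^13 — tricolorable
observation: free reduction leaves σ1 σ1 σ1 of the original 13 letters


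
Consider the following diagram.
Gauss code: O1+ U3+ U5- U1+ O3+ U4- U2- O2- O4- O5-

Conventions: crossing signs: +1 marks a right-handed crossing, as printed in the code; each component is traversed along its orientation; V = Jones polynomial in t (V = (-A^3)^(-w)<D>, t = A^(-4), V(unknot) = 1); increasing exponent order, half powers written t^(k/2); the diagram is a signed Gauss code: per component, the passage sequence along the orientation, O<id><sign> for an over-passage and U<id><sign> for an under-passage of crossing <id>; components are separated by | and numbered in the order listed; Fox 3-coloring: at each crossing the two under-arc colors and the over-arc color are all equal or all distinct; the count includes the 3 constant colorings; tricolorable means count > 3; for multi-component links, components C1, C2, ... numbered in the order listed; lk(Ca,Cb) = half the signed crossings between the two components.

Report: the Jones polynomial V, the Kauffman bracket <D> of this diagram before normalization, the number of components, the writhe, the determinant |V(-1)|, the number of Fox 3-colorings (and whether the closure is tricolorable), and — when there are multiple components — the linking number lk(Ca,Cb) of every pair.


Jones polynomial: V(t) = 1
<D> = -A^-3; writhe -1
components 1, writhe -1 (5 crossings)
3-colorings: 3 of 3^5, det 1 — not tricolorable
note: |V(-1)| = 1: so not tricolorable, since 3 does not divide 1


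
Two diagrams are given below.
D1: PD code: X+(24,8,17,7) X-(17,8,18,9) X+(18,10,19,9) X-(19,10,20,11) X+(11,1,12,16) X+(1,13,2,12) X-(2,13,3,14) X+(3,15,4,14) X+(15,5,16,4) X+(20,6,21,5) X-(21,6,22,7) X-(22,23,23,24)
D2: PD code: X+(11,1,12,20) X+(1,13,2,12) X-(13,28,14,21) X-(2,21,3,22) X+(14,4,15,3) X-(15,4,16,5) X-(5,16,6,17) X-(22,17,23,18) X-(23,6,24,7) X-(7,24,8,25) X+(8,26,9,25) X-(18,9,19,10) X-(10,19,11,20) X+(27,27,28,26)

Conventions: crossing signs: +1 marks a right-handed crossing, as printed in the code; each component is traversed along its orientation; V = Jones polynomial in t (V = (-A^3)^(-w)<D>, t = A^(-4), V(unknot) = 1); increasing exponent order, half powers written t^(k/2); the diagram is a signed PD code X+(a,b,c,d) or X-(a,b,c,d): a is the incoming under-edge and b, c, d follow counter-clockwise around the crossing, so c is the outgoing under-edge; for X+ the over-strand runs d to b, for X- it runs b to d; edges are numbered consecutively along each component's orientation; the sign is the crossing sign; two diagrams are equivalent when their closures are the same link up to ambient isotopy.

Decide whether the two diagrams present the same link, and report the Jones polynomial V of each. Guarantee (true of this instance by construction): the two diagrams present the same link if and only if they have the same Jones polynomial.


equivalent: no
V(D1) = -t^(1/2) - t^(3/2) - t^(5/2) + t^(9/2)  (w +2, c 12, <D> = A^-12 - A^-4 - 1 - A^4)
V(D2) = -t^(-11/2) + t^(-9/2) - t^(-7/2) - t^(-3/2)  (w -4, c 14, <D> = -A^-6 - A^2 + A^6 - A^10)
why: V(t) takes 2 values over 2 diagrams, fixing the grouping


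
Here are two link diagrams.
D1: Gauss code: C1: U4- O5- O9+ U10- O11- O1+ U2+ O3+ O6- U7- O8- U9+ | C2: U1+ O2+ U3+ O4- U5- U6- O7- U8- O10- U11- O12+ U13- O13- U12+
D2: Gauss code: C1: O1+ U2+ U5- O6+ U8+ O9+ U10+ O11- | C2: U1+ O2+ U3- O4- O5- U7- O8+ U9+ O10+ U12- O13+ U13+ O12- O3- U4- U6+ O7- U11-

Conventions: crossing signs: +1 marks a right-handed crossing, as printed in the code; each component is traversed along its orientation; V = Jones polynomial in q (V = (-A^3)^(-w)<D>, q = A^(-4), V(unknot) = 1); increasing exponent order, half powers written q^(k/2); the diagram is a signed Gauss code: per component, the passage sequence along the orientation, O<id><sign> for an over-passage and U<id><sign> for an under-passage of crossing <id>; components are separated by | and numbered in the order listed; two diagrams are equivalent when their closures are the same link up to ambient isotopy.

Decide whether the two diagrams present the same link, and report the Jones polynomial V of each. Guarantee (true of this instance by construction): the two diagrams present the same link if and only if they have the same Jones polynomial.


equivalent: no
D1 (bracket A^-3 + A^5 - A^9 + A^13; 13 crossings at w = -3): V = -q^(-11/2) + q^(-9/2) - q^(-7/2) - q^(-3/2)
D2 (bracket A^-15 - 2A^-11 + 4A^-7 - 3A^-3 + 4A - 3A^5 + 2A^9 - A^13; 13 crossings at w = +1): V = q^(-5/2) - 2q^(-3/2) + 3q^(-1/2) - 4q^(1/2) + 3q^(3/2) - 4q^(5/2) + 2q^(7/2) - q^(9/2)
key observation: 2 values of V(q) split the 2 diagrams


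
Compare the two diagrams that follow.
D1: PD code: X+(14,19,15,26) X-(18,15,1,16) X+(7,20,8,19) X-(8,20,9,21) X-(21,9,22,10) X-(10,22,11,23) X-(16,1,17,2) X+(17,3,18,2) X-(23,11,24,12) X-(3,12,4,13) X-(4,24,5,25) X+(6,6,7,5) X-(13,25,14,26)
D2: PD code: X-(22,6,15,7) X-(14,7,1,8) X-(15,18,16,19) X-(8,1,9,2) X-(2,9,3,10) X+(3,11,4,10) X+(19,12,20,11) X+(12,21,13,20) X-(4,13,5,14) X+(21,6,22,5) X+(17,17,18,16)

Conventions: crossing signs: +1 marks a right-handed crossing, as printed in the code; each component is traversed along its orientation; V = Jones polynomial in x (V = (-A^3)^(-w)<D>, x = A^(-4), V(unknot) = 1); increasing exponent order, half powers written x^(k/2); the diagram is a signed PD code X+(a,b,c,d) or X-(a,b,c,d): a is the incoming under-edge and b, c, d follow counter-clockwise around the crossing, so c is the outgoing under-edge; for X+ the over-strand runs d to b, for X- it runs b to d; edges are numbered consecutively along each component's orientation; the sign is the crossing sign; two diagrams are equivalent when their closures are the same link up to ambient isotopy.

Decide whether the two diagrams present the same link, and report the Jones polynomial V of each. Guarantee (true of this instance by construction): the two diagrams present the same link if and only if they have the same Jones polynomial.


equivalent: no
V(D1) = -x^(-11/2) + x^(-9/2) - x^(-7/2) - x^(-3/2)  (w -5, c 13, <D> = A^-9 + A^-1 - A^3 + A^7)
V(D2) = x^(-7/2) - x^(-5/2) + x^(-3/2) - 2x^(-1/2) - x^(3/2)  (w -1, c 11, <D> = A^-9 + 2A^-1 - A^3 + A^7 - A^11)
why: 2 values of V(x) split the 2 diagrams


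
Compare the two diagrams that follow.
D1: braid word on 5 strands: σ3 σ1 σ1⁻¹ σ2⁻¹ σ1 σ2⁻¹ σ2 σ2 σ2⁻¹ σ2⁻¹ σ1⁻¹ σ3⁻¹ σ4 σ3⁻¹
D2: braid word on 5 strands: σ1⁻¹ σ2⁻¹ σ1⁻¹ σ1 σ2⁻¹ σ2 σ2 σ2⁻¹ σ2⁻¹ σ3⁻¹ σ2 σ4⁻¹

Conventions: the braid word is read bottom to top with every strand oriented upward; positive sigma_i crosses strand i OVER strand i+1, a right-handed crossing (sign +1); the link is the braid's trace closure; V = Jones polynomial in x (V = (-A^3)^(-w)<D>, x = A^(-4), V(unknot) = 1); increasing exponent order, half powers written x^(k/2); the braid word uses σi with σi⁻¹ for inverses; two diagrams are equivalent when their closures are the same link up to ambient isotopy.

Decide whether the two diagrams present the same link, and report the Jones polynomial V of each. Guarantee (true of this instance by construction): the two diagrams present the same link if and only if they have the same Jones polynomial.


equivalent: yes
D1 (bracket A^-6; 14 crossings at w = -2): V = 1
D2 (bracket A^-12; 12 crossings at w = -4): V = 1
key observation: from 14 to 12 crossings by R-moves: one link, two diagrams


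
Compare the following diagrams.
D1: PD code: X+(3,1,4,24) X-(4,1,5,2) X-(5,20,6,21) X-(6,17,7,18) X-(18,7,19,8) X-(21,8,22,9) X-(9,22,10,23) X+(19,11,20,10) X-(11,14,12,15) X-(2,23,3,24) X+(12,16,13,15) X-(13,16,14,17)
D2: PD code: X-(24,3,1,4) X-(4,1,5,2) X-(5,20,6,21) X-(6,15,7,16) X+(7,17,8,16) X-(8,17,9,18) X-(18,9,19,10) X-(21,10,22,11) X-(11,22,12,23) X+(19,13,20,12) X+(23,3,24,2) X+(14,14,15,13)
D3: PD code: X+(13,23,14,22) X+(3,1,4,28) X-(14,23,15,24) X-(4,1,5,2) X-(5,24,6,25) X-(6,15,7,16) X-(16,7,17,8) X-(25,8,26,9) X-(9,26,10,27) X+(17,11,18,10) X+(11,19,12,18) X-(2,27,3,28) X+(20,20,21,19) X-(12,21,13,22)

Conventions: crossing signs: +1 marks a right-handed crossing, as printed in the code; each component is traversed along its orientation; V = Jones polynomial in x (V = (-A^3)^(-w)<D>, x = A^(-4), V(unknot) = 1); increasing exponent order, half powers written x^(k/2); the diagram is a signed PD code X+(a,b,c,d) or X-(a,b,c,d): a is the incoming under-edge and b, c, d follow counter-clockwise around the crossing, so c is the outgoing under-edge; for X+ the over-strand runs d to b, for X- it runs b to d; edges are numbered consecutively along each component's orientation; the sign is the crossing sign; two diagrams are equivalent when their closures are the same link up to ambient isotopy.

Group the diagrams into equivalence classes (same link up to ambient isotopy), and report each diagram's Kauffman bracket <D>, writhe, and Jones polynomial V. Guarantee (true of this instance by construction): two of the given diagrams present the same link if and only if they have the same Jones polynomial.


equivalence classes: {D1, D2, D3}
D1 (bracket A^-14 - A^-10 + 2A^-6 - A^-2 + A^2 - A^6; 12 crossings at w = -6): V = -x^-6 + x^-5 - x^-4 + 2x^-3 - x^-2 + x^-1
D2 (bracket A^-8 - A^-4 + 2 - A^4 + A^8 - A^12; 12 crossings at w = -4): V = -x^-6 + x^-5 - x^-4 + 2x^-3 - x^-2 + x^-1
D3 (bracket A^-8 - A^-4 + 2 - A^4 + A^8 - A^12; 14 crossings at w = -4): V = -x^-6 + x^-5 - x^-4 + 2x^-3 - x^-2 + x^-1
key observation: one V(x) for all 3 diagrams — one class (guaranteed)
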